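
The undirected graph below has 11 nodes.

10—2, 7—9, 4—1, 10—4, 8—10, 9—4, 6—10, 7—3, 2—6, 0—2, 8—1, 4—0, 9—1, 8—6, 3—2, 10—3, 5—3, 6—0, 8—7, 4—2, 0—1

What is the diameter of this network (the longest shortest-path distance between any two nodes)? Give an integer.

Eccentricity of each node (its greatest distance to any other): 0:3, 1:4, 2:2, 3:3, 4:3, 5:4, 6:3, 7:3, 8:3, 9:3, 10:2.
The maximum eccentricity is 4, realized for instance by the pair 5–1 via 5 – 3 – 7 – 9 – 1. So the diameter is 4.

4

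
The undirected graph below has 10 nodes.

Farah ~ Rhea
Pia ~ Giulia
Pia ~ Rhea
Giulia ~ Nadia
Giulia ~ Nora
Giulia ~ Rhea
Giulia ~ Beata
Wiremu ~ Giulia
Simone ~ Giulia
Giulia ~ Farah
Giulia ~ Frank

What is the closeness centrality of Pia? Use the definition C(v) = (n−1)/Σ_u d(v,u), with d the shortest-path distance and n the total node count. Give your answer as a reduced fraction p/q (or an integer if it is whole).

Distances from Pia: Beata:2, Farah:2, Frank:2, Giulia:1, Nadia:2, Nora:2, Rhea:1, Simone:2, Wiremu:2. Sum = 16.
n = 10, so closeness = 9/16.

9/16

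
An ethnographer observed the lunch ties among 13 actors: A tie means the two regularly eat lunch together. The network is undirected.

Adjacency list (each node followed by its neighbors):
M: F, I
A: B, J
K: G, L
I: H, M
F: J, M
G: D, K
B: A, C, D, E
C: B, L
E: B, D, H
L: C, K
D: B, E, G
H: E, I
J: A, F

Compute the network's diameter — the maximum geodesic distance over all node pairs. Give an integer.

6

Eccentricity of each node (its greatest distance to any other): A:4, B:4, C:5, D:4, E:4, F:6, G:5, H:4, I:5, J:5, K:6, L:6, M:6.
The maximum eccentricity is 6, realized for instance by the pair M–L via M – I – H – E – B – C – L. So the diameter is 6.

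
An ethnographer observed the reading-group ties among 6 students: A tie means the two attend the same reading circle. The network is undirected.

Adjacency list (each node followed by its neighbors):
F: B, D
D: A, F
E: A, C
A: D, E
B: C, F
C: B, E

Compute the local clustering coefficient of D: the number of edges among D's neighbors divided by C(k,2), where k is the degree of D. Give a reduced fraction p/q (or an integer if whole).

0

D's neighbors: A and F (k = 2).
Possible neighbor pairs: C(2,2) = 1. Edges among them: none → e = 0.
Clustering(D) = 0/1.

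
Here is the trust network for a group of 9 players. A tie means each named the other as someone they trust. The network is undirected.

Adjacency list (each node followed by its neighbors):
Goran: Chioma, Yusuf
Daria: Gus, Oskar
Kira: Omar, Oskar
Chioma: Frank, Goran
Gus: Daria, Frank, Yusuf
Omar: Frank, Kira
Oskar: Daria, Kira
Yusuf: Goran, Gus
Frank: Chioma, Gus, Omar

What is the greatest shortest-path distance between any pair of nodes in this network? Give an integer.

4

Eccentricity of each node (its greatest distance to any other): Chioma:4, Daria:3, Frank:3, Goran:4, Gus:3, Kira:4, Omar:3, Oskar:4, Yusuf:4.
The maximum eccentricity is 4, realized for instance by the pair Oskar–Chioma via Oskar – Daria – Gus – Frank – Chioma. So the diameter is 4.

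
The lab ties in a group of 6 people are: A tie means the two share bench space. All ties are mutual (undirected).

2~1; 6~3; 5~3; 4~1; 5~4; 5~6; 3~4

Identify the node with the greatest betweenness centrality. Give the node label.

Unnormalized betweenness of each node: 1:4, 2:0, 3:3/2, 4:6, 5:3/2, 6:0.
4 has the largest value, 6, making it the main broker — the node through which the most shortest paths run.

4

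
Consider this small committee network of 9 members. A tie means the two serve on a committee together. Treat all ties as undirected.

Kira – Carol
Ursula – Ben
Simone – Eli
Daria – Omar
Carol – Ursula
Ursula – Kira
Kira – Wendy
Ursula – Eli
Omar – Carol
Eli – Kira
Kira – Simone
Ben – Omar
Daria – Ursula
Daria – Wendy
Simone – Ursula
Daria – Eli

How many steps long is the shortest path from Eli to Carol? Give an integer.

One shortest route is Eli – Kira – Carol, which uses 2 edges, and Eli and Carol are not directly tied, so nothing shorter exists. So d(Eli,Carol) = 2.

2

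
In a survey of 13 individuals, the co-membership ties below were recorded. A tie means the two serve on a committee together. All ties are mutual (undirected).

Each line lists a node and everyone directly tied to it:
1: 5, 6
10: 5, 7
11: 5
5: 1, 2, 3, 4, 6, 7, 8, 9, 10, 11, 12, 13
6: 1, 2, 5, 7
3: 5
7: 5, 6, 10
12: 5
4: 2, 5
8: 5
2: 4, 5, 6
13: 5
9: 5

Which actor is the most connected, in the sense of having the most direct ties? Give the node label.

5

Degrees — 1:2, 2:3, 3:1, 4:2, 5:12, 6:4, 7:3, 8:1, 9:1, 10:2, 11:1, 12:1, 13:1.
The maximum is 12, attained only by 5.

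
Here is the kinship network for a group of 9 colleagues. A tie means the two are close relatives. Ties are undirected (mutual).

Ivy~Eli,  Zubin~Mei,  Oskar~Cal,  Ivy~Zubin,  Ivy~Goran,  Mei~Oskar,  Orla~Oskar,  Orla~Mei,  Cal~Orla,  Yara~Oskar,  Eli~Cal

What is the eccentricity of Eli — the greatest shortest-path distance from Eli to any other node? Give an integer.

3

Distances from Eli: Cal:1, Goran:2, Ivy:1, Mei:3, Orla:2, Oskar:2, Yara:3, Zubin:2.
The largest is 3 (to Mei and Yara), so the eccentricity of Eli is 3.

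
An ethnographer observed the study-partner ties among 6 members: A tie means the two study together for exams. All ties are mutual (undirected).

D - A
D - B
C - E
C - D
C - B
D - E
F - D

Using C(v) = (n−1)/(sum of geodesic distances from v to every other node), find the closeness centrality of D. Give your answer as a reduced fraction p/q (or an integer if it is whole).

1

Distances from D: A:1, B:1, C:1, E:1, F:1. Sum = 5.
n = 6, so closeness = 5/5 = 1.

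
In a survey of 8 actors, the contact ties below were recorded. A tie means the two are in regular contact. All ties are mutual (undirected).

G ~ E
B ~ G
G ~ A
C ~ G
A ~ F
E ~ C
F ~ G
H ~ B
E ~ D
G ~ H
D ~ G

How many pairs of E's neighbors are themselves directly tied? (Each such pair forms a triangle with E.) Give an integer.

E's neighbors: C, D, and G.
Neighbor pairs that are themselves tied: E–C–G; E–D–G. Each forms one triangle with E, for 2 in total.

2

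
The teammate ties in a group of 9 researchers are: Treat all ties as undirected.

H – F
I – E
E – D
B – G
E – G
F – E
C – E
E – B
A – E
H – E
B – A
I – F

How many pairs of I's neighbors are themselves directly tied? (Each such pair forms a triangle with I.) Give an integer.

1

I's neighbors: E and F.
Neighbor pairs that are themselves tied: I–E–F. Each forms one triangle with I, for 1 in total.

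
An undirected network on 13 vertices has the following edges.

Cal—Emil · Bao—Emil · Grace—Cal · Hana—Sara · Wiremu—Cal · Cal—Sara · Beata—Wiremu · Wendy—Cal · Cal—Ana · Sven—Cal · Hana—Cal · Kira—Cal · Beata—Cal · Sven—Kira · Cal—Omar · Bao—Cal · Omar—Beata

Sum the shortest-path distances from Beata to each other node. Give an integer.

Distances from Beata: Ana:2, Bao:2, Cal:1, Emil:2, Grace:2, Hana:2, Kira:2, Omar:1, Sara:2, Sven:2, Wendy:2, Wiremu:1.
Sum = 2 + 2 + 1 + 2 + 2 + 2 + 2 + 1 + 2 + 2 + 2 + 1 = 21.

21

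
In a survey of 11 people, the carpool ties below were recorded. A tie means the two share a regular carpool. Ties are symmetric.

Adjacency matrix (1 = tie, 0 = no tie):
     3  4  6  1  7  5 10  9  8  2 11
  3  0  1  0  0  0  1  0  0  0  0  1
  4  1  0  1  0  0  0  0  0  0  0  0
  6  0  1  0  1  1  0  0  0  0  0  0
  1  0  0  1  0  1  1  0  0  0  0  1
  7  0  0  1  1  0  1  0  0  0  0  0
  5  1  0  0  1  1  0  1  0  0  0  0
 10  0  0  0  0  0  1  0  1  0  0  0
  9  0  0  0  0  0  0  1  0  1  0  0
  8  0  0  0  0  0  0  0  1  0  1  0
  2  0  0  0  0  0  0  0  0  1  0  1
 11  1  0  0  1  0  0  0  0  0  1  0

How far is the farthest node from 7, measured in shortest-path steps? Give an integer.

4

Distances from 7: 1:1, 2:3, 3:2, 4:2, 5:1, 6:1, 8:4, 9:3, 10:2, 11:2.
The largest is 4 (to 8), so the eccentricity of 7 is 4.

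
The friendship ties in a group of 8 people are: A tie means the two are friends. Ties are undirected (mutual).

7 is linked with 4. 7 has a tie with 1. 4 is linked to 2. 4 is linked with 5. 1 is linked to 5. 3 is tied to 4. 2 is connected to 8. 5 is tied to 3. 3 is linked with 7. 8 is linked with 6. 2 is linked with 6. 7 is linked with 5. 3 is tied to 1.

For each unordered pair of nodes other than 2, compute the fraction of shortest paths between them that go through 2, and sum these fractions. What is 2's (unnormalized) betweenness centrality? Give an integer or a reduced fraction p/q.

Pairs whose geodesics pass through 2 — 6–3: 1; 6–4: 1; 6–1: 3/3; 6–7: 1; 6–5: 1; 8–3: 1; 8–4: 1; 8–1: 3/3; 8–7: 1; 8–5: 1.
All other pairs contribute 0.
Summing the contributions gives betweenness(2) = 10.

10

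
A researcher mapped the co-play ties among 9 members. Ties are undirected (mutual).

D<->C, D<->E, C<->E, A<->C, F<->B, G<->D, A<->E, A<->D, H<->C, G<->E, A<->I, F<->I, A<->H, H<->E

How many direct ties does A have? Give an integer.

5

A is directly tied to C, D, E, H, and I. That is 5 neighbors, so the degree of A is 5.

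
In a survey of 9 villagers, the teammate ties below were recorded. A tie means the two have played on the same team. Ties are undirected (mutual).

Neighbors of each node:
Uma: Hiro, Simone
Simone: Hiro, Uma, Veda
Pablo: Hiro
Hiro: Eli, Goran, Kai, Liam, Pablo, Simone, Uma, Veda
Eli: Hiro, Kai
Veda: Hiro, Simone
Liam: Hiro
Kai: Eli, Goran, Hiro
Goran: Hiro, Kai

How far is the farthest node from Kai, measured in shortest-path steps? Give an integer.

Distances from Kai: Eli:1, Goran:1, Hiro:1, Liam:2, Pablo:2, Simone:2, Uma:2, Veda:2.
The largest is 2 (to Liam, Uma, Veda, Simone, and Pablo), so the eccentricity of Kai is 2.

2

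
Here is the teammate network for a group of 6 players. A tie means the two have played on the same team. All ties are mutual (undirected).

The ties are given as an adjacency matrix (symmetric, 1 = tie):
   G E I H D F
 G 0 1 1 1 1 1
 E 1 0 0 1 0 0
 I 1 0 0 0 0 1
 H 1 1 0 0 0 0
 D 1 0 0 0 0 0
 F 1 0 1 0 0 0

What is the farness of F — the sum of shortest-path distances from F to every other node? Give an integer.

Distances from F: D:2, E:2, G:1, H:2, I:1.
Sum = 2 + 2 + 1 + 2 + 1 = 8.

8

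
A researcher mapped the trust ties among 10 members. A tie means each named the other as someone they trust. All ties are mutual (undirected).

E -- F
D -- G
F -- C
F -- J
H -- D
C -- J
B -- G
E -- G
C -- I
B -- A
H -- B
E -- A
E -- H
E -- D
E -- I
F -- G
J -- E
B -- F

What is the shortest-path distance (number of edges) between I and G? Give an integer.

One shortest route is I – E – G, which uses 2 edges, and I and G are not directly tied, so nothing shorter exists. So d(I,G) = 2.

2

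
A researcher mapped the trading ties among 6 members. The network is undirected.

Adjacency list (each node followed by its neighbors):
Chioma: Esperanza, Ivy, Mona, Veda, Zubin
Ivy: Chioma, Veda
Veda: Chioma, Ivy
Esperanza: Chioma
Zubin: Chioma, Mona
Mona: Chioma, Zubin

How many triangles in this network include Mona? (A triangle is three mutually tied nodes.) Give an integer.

1

Mona's neighbors: Chioma and Zubin.
Neighbor pairs that are themselves tied: Mona–Chioma–Zubin. Each forms one triangle with Mona, for 1 in total.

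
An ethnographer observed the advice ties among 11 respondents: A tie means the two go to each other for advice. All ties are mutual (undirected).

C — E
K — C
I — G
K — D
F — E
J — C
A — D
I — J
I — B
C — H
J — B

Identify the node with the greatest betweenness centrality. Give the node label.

C

Unnormalized betweenness of each node: A:0, B:0, C:35, D:9, E:9, F:0, G:0, H:0, I:9, J:21, K:16.
C has the largest value, 35, making it the main broker — the node through which the most shortest paths run.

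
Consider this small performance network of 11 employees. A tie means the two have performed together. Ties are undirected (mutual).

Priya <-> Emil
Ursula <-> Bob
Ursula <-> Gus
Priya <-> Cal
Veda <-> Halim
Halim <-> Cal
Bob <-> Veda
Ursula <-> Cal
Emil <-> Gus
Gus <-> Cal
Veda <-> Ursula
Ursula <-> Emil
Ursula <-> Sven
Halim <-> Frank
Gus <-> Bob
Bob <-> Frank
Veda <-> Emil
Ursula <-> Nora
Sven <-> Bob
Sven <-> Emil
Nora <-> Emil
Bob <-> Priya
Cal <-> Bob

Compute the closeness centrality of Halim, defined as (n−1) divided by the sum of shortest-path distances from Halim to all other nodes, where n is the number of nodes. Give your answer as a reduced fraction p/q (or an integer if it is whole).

Distances from Halim: Bob:2, Cal:1, Emil:2, Frank:1, Gus:2, Nora:3, Priya:2, Sven:3, Ursula:2, Veda:1. Sum = 19.
n = 11, so closeness = 10/19.

10/19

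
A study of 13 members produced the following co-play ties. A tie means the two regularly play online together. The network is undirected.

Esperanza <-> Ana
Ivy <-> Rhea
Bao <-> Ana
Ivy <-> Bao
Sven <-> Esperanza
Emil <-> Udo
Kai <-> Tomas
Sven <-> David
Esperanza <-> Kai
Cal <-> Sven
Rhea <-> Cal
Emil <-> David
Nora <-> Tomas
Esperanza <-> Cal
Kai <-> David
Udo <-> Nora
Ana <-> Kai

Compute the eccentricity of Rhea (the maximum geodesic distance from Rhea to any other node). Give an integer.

Distances from Rhea: Ana:3, Bao:2, Cal:1, David:3, Emil:4, Esperanza:2, Ivy:1, Kai:3, Nora:5, Sven:2, Tomas:4, Udo:5.
The largest is 5 (to Udo and Nora), so the eccentricity of Rhea is 5.

5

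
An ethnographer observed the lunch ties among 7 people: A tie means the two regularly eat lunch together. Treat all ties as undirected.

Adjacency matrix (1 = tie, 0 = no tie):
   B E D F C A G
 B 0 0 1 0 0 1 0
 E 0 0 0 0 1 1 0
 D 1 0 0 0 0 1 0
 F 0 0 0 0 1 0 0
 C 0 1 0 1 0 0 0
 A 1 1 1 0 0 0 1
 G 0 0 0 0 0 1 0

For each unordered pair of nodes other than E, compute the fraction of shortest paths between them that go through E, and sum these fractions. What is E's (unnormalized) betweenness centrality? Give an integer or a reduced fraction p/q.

Pairs whose geodesics pass through E — B–F: 1; B–C: 1; D–F: 1; D–C: 1; F–A: 1; F–G: 1; C–A: 1; C–G: 1.
All other pairs contribute 0.
Summing the contributions gives betweenness(E) = 8.

8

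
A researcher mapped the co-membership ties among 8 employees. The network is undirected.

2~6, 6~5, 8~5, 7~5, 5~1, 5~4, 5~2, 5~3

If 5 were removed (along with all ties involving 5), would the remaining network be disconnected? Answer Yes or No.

Yes

Removing 5 leaves {8} with no path to {7}, so the network splits into 6 components. 5 is a cut vertex.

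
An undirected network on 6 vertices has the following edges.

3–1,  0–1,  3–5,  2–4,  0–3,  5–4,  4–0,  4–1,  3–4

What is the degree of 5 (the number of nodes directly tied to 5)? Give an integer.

2

5 is directly tied to 3 and 4. That is 2 neighbors, so the degree of 5 is 2.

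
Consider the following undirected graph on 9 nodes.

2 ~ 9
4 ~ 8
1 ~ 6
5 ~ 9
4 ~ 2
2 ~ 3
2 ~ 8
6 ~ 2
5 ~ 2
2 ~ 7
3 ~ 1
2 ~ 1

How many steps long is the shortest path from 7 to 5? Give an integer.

2

One shortest route is 7 – 2 – 5, which uses 2 edges, and 7 and 5 are not directly tied, so nothing shorter exists. So d(7,5) = 2.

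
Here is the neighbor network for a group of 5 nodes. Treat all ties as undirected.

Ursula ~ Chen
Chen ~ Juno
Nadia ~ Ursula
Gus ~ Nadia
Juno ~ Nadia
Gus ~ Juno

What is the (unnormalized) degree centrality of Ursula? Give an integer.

Ursula is directly tied to Chen and Nadia. That is 2 neighbors, so the degree of Ursula is 2.

2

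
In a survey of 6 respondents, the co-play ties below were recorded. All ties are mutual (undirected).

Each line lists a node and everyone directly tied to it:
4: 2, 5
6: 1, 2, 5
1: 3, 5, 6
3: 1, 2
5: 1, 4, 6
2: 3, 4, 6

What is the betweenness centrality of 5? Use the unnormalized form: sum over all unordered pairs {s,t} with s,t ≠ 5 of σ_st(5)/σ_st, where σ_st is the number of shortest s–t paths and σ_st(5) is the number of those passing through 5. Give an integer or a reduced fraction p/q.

3/2

Pairs whose geodesics pass through 5 — 6–4: 1/2; 4–1: 1.
All other pairs contribute 0.
Summing the contributions gives betweenness(5) = 3/2.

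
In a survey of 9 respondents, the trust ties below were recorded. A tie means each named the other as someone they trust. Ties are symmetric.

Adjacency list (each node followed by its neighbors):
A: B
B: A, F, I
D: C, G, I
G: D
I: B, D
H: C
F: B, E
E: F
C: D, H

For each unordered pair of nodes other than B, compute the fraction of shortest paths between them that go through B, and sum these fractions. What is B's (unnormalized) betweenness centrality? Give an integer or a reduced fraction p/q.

17

Pairs whose geodesics pass through B — I–A: 1; I–E: 1; I–F: 1; H–A: 1; H–E: 1; H–F: 1; A–E: 1; A–G: 1; A–C: 1; A–D: 1; A–F: 1; E–G: 1; E–C: 1; E–D: 1 … (+3 more pairs).
All other pairs contribute 0.
Summing the contributions gives betweenness(B) = 17.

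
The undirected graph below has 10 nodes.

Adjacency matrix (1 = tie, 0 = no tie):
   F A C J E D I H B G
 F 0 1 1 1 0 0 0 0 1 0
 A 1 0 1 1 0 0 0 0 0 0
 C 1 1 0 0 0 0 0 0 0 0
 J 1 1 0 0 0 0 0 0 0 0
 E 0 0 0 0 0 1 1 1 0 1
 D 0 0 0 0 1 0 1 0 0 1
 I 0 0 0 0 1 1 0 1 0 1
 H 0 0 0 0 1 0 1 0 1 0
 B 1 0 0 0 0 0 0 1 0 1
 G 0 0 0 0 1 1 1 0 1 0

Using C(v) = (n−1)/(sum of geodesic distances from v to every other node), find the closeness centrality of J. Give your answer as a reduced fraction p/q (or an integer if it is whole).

Distances from J: A:1, B:2, C:2, D:4, E:4, F:1, G:3, H:3, I:4. Sum = 24.
n = 10, so closeness = 9/24 = 3/8.

3/8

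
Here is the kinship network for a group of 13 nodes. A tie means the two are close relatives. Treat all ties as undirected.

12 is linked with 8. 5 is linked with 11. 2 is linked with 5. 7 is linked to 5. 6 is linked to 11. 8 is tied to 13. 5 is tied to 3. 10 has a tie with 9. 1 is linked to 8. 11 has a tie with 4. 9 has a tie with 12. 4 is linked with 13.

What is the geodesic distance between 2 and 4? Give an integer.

One shortest route is 2 – 5 – 11 – 4, which uses 3 edges, and at distance 2 from 2 we only reach {3, 7, 11}, which does not include 4. So d(2,4) = 3.

3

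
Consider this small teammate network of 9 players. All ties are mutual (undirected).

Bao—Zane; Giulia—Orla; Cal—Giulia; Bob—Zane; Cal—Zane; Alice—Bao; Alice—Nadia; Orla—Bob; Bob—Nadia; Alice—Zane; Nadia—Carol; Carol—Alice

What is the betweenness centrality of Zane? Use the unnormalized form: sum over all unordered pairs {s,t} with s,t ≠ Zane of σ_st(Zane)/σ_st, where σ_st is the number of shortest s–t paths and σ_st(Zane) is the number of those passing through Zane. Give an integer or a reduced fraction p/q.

21/2

Pairs whose geodesics pass through Zane — Alice–Cal: 1; Alice–Giulia: 1; Alice–Orla: 1/2; Alice–Bob: 1/2; Bao–Cal: 1; Bao–Giulia: 1; Bao–Orla: 1; Bao–Bob: 1; Cal–Bob: 1; Cal–Nadia: 2/2; Cal–Carol: 1; Giulia–Carol: 1/2.
All other pairs contribute 0.
Summing the contributions gives betweenness(Zane) = 21/2.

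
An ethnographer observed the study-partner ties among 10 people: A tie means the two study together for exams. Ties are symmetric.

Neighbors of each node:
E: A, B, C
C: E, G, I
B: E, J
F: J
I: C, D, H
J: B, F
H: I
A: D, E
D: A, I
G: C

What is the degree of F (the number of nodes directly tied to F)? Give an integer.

1

F is directly tied to J. That is 1 neighbor, so the degree of F is 1.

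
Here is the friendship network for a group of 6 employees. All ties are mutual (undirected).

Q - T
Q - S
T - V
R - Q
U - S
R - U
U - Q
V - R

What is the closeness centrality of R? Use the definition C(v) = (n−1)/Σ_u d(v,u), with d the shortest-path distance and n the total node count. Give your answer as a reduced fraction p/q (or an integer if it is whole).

Distances from R: Q:1, S:2, T:2, U:1, V:1. Sum = 7.
n = 6, so closeness = 5/7.

5/7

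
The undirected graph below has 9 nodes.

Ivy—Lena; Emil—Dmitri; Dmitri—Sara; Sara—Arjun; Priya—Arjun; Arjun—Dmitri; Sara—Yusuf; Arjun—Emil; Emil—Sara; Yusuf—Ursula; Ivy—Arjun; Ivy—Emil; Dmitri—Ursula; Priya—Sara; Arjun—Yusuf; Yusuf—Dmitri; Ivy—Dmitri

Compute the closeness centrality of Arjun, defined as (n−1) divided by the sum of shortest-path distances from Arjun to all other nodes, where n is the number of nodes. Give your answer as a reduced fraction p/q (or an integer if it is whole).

4/5

Distances from Arjun: Dmitri:1, Emil:1, Ivy:1, Lena:2, Priya:1, Sara:1, Ursula:2, Yusuf:1. Sum = 10.
n = 9, so closeness = 8/10 = 4/5.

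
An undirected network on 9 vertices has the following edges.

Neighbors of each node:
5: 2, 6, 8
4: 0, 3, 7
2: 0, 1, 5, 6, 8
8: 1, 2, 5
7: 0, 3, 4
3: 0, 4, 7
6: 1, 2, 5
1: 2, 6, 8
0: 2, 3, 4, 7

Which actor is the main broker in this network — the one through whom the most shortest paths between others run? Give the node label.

2

Unnormalized betweenness of each node: 0:15, 1:1/3, 2:50/3, 3:0, 4:0, 5:1/3, 6:1/3, 7:0, 8:1/3.
2 has the largest value, 50/3, making it the main broker — the node through which the most shortest paths run.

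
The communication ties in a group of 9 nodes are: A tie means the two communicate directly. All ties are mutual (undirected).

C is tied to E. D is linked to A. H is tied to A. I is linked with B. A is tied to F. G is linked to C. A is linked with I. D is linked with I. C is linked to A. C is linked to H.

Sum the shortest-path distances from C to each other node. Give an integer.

Distances from C: A:1, B:3, D:2, E:1, F:2, G:1, H:1, I:2.
Sum = 1 + 3 + 2 + 1 + 2 + 1 + 1 + 2 = 13.

13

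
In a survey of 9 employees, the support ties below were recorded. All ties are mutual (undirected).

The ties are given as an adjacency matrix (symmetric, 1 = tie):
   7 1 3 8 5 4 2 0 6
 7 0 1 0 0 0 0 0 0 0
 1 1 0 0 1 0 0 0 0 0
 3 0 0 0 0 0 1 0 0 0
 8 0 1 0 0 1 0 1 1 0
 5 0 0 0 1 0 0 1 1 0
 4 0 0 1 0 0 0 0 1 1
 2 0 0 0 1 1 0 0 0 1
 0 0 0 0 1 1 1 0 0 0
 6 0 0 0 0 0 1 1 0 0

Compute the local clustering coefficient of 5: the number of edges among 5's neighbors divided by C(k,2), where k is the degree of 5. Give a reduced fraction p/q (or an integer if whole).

5's neighbors: 0, 2, and 8 (k = 3).
Possible neighbor pairs: C(3,2) = 3. Edges among them: 0–8, 2–8 → e = 2.
Clustering(5) = 2/3.

2/3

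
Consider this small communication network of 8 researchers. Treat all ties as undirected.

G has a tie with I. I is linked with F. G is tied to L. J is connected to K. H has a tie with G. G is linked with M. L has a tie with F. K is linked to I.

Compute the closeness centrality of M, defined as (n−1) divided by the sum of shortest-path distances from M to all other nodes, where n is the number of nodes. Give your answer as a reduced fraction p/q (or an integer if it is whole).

7/17

Distances from M: F:3, G:1, H:2, I:2, J:4, K:3, L:2. Sum = 17.
n = 8, so closeness = 7/17.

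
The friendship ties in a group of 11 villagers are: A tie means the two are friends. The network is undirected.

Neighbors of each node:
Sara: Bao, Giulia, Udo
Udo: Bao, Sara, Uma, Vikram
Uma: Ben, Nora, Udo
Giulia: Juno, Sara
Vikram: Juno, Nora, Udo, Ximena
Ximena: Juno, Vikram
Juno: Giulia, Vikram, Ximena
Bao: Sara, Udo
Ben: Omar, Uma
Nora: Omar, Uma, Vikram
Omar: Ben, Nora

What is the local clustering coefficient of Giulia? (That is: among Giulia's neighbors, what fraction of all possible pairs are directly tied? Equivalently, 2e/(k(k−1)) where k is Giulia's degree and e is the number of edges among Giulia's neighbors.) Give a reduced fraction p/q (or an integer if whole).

Giulia's neighbors: Juno and Sara (k = 2).
Possible neighbor pairs: C(2,2) = 1. Edges among them: none → e = 0.
Clustering(Giulia) = 0/1.

0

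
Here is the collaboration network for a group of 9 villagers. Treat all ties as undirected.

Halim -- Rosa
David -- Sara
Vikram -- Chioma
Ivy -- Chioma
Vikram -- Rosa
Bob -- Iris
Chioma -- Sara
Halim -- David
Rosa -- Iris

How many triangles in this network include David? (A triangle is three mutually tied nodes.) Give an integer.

0

David's neighbors are Halim and Sara, but none of them are tied to each other, so no triangle contains David.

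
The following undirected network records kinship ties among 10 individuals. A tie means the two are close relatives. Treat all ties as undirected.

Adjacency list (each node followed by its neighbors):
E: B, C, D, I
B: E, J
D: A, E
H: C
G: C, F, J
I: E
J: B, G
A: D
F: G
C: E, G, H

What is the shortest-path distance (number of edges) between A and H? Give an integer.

4

One shortest route is A – D – E – C – H, which uses 4 edges, and at distance 3 from A we only reach {B, C, I}, which does not include H. So d(A,H) = 4.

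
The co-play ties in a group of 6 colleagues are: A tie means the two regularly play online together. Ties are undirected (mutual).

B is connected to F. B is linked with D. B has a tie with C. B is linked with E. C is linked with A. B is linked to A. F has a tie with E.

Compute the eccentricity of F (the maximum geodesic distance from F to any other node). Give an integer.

Distances from F: A:2, B:1, C:2, D:2, E:1.
The largest is 2 (to D, C, and A), so the eccentricity of F is 2.

2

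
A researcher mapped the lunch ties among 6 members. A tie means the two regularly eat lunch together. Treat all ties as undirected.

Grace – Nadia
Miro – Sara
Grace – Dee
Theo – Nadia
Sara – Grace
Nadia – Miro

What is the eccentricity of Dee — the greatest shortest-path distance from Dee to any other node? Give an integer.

Distances from Dee: Grace:1, Miro:3, Nadia:2, Sara:2, Theo:3.
The largest is 3 (to Theo and Miro), so the eccentricity of Dee is 3.

3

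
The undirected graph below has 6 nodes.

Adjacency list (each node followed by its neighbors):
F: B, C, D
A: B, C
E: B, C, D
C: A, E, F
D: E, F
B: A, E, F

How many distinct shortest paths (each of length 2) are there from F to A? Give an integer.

The shortest distance is 2. The length-2 paths are: F–B–A; F–C–A.
That gives 2 distinct shortest paths.

2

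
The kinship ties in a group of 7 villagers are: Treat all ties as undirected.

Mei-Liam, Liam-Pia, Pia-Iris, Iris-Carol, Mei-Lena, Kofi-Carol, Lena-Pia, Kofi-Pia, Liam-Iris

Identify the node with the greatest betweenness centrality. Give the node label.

Pia

Unnormalized betweenness of each node: Carol:1/2, Iris:3, Kofi:1, Lena:1, Liam:3, Mei:1/2, Pia:6.
Pia has the largest value, 6, making it the main broker — the node through which the most shortest paths run.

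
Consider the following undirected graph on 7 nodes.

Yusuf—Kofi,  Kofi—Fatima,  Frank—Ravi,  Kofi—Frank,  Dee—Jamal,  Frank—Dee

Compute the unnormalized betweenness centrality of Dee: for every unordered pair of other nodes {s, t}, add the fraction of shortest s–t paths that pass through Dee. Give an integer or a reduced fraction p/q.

Pairs whose geodesics pass through Dee — Kofi–Jamal: 1; Fatima–Jamal: 1; Frank–Jamal: 1; Ravi–Jamal: 1; Jamal–Yusuf: 1.
All other pairs contribute 0.
Summing the contributions gives betweenness(Dee) = 5.

5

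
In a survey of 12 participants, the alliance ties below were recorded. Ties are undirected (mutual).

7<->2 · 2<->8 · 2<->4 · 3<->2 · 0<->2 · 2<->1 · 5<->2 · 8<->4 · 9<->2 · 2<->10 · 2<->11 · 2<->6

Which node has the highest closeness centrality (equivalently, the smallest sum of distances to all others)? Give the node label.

2

Farness (sum of distances to all others) for each node — 0:21, 1:21, 2:11, 3:21, 4:20, 5:21, 6:21, 7:21, 8:20, 9:21, 10:21, 11:21.
The smallest farness is 11, for 2, so 2 has the highest closeness.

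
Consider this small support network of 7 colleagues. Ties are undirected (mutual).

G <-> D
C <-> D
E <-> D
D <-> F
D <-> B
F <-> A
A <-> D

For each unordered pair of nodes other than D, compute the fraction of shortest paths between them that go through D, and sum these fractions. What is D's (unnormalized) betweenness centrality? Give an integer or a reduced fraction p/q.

14

Pairs whose geodesics pass through D — A–G: 1; A–C: 1; A–B: 1; A–E: 1; F–G: 1; F–C: 1; F–B: 1; F–E: 1; G–C: 1; G–B: 1; G–E: 1; C–B: 1; C–E: 1; B–E: 1.
All other pairs contribute 0.
Summing the contributions gives betweenness(D) = 14.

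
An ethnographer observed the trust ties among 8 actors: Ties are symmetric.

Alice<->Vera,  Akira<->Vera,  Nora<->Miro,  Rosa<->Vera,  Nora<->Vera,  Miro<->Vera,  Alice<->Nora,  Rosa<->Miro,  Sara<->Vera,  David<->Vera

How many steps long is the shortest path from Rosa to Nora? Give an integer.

One shortest route is Rosa – Vera – Nora, which uses 2 edges, and Rosa and Nora are not directly tied, so nothing shorter exists. So d(Rosa,Nora) = 2.

2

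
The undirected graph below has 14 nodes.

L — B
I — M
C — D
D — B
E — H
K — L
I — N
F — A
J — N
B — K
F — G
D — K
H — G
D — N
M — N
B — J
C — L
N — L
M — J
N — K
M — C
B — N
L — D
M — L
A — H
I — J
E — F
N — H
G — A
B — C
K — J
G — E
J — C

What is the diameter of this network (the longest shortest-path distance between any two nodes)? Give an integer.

Eccentricity of each node (its greatest distance to any other): A:4, B:4, C:5, D:4, E:4, F:5, G:4, H:3, I:4, J:4, K:4, L:4, M:4, N:3.
The maximum eccentricity is 5, realized for instance by the pair F–C via F – E – H – N – M – C. So the diameter is 5.

5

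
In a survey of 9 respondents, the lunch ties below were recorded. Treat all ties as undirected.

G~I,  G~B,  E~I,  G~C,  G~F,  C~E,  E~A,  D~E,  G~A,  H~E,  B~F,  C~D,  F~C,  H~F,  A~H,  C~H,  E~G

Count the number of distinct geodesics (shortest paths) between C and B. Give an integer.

2

The shortest distance is 2. The length-2 paths are: C–F–B; C–G–B.
That gives 2 distinct shortest paths.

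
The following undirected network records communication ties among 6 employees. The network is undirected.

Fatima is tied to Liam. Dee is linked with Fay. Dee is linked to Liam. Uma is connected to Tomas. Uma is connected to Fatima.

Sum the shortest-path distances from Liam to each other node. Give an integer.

Distances from Liam: Dee:1, Fatima:1, Fay:2, Tomas:3, Uma:2.
Sum = 1 + 1 + 2 + 3 + 2 = 9.

9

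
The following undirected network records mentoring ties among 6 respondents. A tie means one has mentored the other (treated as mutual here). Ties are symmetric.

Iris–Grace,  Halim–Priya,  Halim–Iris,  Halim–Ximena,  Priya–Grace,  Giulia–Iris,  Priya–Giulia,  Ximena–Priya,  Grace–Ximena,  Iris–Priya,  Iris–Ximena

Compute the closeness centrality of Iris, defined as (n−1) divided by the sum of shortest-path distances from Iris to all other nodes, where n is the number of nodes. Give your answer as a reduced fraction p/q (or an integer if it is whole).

1

Distances from Iris: Giulia:1, Grace:1, Halim:1, Priya:1, Ximena:1. Sum = 5.
n = 6, so closeness = 5/5 = 1.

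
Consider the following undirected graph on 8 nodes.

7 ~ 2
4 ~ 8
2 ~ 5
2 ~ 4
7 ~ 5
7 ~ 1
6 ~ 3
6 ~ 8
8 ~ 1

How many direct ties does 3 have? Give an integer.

1

3 is directly tied to 6. That is 1 neighbor, so the degree of 3 is 1.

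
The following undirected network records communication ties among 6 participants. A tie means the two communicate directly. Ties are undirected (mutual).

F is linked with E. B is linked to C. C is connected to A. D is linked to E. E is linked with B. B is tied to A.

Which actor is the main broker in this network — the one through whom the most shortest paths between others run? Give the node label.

E

Unnormalized betweenness of each node: A:0, B:6, C:0, D:0, E:7, F:0.
E has the largest value, 7, making it the main broker — the node through which the most shortest paths run.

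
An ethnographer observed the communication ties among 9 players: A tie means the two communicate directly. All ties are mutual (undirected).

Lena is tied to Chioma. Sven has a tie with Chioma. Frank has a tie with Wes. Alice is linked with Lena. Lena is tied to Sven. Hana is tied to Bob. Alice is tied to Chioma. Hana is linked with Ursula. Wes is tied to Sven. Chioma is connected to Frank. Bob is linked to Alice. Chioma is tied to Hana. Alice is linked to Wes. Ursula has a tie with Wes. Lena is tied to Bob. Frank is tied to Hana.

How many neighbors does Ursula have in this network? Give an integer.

Ursula is directly tied to Hana and Wes. That is 2 neighbors, so the degree of Ursula is 2.

2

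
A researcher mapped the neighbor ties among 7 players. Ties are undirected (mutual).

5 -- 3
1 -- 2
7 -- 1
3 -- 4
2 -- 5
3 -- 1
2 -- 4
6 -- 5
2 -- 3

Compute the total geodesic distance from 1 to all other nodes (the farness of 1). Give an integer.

Distances from 1: 2:1, 3:1, 4:2, 5:2, 6:3, 7:1.
Sum = 1 + 1 + 2 + 2 + 3 + 1 = 10.

10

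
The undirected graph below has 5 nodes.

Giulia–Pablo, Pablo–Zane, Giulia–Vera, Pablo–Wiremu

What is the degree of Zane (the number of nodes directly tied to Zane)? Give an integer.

Zane is directly tied to Pablo. That is 1 neighbor, so the degree of Zane is 1.

1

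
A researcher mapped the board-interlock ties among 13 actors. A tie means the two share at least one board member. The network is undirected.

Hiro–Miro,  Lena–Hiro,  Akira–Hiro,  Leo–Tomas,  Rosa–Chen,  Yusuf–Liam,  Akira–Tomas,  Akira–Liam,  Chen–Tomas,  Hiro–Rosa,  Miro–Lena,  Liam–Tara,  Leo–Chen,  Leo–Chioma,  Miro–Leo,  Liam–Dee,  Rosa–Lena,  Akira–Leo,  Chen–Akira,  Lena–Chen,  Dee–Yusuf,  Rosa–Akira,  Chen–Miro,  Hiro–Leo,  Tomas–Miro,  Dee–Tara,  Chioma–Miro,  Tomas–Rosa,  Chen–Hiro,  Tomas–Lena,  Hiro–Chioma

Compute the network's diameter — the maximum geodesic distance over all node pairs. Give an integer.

Eccentricity of each node (its greatest distance to any other): Akira:2, Chen:3, Chioma:4, Dee:4, Hiro:3, Lena:4, Leo:3, Liam:3, Miro:4, Rosa:3, Tara:4, Tomas:3, Yusuf:4.
The maximum eccentricity is 4, realized for instance by the pair Dee–Chioma via Dee – Liam – Akira – Hiro – Chioma. So the diameter is 4.

4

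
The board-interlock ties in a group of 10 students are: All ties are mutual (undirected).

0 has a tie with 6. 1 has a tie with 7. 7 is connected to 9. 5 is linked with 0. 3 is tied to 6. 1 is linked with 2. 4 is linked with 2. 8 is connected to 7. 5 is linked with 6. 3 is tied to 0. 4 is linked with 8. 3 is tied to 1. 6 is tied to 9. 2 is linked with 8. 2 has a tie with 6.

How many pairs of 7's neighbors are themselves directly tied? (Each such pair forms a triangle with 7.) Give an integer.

7's neighbors are 1, 8, and 9, but none of them are tied to each other, so no triangle contains 7.

0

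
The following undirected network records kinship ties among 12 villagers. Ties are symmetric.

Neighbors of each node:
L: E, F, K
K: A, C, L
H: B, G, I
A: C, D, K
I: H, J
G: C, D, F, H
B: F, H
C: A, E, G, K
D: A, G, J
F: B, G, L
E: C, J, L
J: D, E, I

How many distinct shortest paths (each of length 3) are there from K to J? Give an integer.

3

The shortest distance is 3. The length-3 paths are: K–L–E–J; K–C–E–J; K–A–D–J.
That gives 3 distinct shortest paths.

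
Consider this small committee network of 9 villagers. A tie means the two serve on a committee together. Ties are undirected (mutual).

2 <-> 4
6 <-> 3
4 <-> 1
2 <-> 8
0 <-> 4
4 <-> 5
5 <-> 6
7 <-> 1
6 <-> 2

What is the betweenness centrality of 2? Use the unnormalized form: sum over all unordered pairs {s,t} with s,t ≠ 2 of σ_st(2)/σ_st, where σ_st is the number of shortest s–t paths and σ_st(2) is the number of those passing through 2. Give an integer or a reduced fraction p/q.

Pairs whose geodesics pass through 2 — 7–3: 1/2; 7–8: 1; 7–6: 1/2; 1–3: 1/2; 1–8: 1; 1–6: 1/2; 4–3: 1/2; 4–8: 1; 4–6: 1/2; 5–8: 2/2; 3–0: 1/2; 3–8: 1; 0–8: 1; 0–6: 1/2 … (+1 more pairs).
All other pairs contribute 0.
Summing the contributions gives betweenness(2) = 11.

11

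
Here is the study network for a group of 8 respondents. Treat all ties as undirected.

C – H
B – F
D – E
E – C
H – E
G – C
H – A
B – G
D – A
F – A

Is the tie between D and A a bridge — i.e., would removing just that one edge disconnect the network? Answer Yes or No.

No

Even without that edge, D still reaches A via D – E – H – A, so the network stays connected. Not a bridge.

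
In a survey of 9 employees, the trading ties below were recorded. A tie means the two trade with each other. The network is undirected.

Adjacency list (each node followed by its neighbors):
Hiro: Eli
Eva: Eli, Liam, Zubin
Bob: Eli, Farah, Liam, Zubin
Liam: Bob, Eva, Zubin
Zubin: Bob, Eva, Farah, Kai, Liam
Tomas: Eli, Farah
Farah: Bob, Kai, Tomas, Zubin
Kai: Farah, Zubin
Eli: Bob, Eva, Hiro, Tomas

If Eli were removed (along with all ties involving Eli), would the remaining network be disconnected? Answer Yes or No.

Yes

Removing Eli leaves {Bob, Eva, Farah, Kai, Liam, Tomas, and Zubin} with no path to {Hiro}, so the network splits into 2 components. Eli is a cut vertex.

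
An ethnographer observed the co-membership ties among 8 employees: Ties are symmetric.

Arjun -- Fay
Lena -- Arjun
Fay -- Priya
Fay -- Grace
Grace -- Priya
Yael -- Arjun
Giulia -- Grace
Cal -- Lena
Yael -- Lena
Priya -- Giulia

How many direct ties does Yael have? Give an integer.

2

Yael is directly tied to Arjun and Lena. That is 2 neighbors, so the degree of Yael is 2.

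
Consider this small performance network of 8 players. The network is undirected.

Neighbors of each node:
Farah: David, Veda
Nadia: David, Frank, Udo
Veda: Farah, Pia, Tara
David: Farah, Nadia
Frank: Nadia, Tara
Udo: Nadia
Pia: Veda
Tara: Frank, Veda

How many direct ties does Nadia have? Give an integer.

3

Nadia is directly tied to David, Frank, and Udo. That is 3 neighbors, so the degree of Nadia is 3.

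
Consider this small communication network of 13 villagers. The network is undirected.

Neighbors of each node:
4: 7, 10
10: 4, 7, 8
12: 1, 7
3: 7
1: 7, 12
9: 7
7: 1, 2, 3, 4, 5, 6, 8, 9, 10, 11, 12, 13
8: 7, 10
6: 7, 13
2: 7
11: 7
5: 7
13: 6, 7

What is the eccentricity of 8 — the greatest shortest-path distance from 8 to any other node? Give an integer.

Distances from 8: 1:2, 2:2, 3:2, 4:2, 5:2, 6:2, 7:1, 9:2, 10:1, 11:2, 12:2, 13:2.
The largest is 2 (to 9, 11, 12, 5, 3, 6, 13, 4, 1, and 2), so the eccentricity of 8 is 2.

2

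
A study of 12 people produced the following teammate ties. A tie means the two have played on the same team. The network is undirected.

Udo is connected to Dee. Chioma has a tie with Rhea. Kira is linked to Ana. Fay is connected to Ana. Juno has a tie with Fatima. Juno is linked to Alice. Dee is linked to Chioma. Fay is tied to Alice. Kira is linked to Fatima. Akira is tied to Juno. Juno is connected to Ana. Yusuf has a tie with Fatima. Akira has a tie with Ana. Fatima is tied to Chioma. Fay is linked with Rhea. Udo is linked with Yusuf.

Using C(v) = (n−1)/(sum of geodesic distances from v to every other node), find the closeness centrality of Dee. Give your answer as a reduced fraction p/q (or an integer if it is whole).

11/29

Distances from Dee: Akira:4, Alice:4, Ana:4, Chioma:1, Fatima:2, Fay:3, Juno:3, Kira:3, Rhea:2, Udo:1, Yusuf:2. Sum = 29.
n = 12, so closeness = 11/29.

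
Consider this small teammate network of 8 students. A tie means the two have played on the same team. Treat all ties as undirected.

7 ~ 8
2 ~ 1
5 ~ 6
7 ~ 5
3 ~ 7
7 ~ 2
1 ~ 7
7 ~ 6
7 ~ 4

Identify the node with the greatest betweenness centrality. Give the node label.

Unnormalized betweenness of each node: 1:0, 2:0, 3:0, 4:0, 5:0, 6:0, 7:19, 8:0.
7 has the largest value, 19, making it the main broker — the node through which the most shortest paths run.

7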